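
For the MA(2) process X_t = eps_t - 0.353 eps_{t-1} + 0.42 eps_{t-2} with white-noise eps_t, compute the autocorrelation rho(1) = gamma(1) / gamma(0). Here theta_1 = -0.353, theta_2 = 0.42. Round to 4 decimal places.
\rho(1) = -0.3853

For an MA(q) process with theta_0 = 1, the autocovariance is
  gamma(k) = sigma^2 * sum_{i=0..q-k} theta_i * theta_{i+k},
and rho(k) = gamma(k) / gamma(0). Sigma^2 cancels.
  numerator   = (1)*(-0.353) + (-0.353)*(0.42) = -0.50126.
  denominator = (1)^2 + (-0.353)^2 + (0.42)^2 = 1.301009.
  rho(1) = -0.50126 / 1.301009 = -0.3853.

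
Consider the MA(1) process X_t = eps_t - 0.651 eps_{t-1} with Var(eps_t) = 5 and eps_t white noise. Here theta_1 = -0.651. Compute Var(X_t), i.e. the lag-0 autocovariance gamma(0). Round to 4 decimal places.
\gamma(0) = 7.1190

For an MA(q) process X_t = eps_t + sum_i theta_i eps_{t-i} with
Var(eps_t) = sigma^2, the variance is
  gamma(0) = sigma^2 * (1 + sum_i theta_i^2).
  sum_i theta_i^2 = (-0.651)^2 = 0.423801.
  gamma(0) = 5 * (1 + 0.423801) = 5 * 1.423801 = 7.119005, which rounds to 7.1190.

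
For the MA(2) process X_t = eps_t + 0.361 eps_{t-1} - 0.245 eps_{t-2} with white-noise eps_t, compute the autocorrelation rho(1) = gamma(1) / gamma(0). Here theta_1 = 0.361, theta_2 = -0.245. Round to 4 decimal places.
\rho(1) = 0.2290

For an MA(q) process with theta_0 = 1, the autocovariance is
  gamma(k) = sigma^2 * sum_{i=0..q-k} theta_i * theta_{i+k},
and rho(k) = gamma(k) / gamma(0). Sigma^2 cancels.
  numerator   = (1)*(0.361) + (0.361)*(-0.245) = 0.272555.
  denominator = (1)^2 + (0.361)^2 + (-0.245)^2 = 1.190346.
  rho(1) = 0.272555 / 1.190346 = 0.2290.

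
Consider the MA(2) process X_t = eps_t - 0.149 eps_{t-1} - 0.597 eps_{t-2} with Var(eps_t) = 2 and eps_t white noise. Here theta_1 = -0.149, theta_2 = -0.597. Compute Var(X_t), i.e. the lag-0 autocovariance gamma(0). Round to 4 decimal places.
\gamma(0) = 2.7572

For an MA(q) process X_t = eps_t + sum_i theta_i eps_{t-i} with
Var(eps_t) = sigma^2, the variance is
  gamma(0) = sigma^2 * (1 + sum_i theta_i^2).
  sum_i theta_i^2 = (-0.149)^2 + (-0.597)^2 = 0.022201 + 0.356409 = 0.37861.
  gamma(0) = 2 * (1 + 0.37861) = 2 * 1.37861 = 2.75722, which rounds to 2.7572.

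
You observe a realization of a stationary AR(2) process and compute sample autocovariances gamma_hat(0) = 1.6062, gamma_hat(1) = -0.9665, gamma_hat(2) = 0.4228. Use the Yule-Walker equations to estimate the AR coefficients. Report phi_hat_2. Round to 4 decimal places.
\hat\phi_{2} = -0.1550

The Yule-Walker equations for an AR(p) process read, in matrix form,
  Gamma_p phi = r_p,   with   (Gamma_p)_{ij} = gamma(|i - j|),
                       (r_p)_i = gamma(i),   i,j = 1..p.
Substitute the sample gammas (Toeplitz matrix and right-hand side of size 2):
  Gamma_p = [[1.6062, -0.9665], [-0.9665, 1.6062]]
  r_p     = [-0.9665, 0.4228]
Written out:
  1.6062 phi_1 - 0.9665 phi_2 = -0.9665
  -0.9665 phi_1 + 1.6062 phi_2 = 0.4228
Solve by Cramer's rule:
  det = gamma(0)^2 - gamma(1)^2 = (1.6062)^2 - (-0.9665)^2 = 2.57987844 - 0.93412225 = 1.64575619
  phi_hat_1 = [gamma(1) gamma(0) - gamma(1) gamma(2)] / det = [(-0.9665)(1.6062) - (-0.9665)(0.4228)] / 1.64575619 = -1.1437561 / 1.64575619 = -0.695
  phi_hat_2 = [gamma(0) gamma(2) - gamma(1)^2] / det = [(1.6062)(0.4228) - (-0.9665)^2] / 1.64575619 = -0.25502089 / 1.64575619 = -0.155
So phi_hat = [-0.6950, -0.1550].
Therefore phi_hat_2 = -0.1550.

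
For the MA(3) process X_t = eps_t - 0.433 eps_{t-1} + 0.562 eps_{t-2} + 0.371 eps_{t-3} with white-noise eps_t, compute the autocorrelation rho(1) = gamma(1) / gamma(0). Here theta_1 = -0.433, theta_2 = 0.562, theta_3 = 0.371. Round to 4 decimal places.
\rho(1) = -0.2851

For an MA(q) process with theta_0 = 1, the autocovariance is
  gamma(k) = sigma^2 * sum_{i=0..q-k} theta_i * theta_{i+k},
and rho(k) = gamma(k) / gamma(0). Sigma^2 cancels.
  numerator   = (1)*(-0.433) + (-0.433)*(0.562) + (0.562)*(0.371) = -0.467844.
  denominator = (1)^2 + (-0.433)^2 + (0.562)^2 + (0.371)^2 = 1.640974.
  rho(1) = -0.467844 / 1.640974 = -0.2851.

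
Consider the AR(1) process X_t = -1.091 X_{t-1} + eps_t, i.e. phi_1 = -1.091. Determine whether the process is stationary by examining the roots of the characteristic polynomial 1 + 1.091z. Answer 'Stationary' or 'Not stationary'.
\text{Not stationary}

The AR(p) characteristic polynomial is P(z) = 1 + 1.091z.
Stationarity requires all roots to lie outside the unit circle, i.e. |z| > 1 for every root.
This is linear in z: 1 + (1.091) z = 0  =>  z = -1/(1.091) = -0.91659,  |z| = 0.91659.
Moduli of all roots: 0.9166.
All moduli strictly greater than 1? No.
Verdict: Not stationary.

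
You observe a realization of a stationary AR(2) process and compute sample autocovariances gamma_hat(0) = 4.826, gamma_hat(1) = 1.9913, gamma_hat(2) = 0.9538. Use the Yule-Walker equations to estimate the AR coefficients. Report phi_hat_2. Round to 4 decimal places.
\hat\phi_{2} = 0.0330

The Yule-Walker equations for an AR(p) process read, in matrix form,
  Gamma_p phi = r_p,   with   (Gamma_p)_{ij} = gamma(|i - j|),
                       (r_p)_i = gamma(i),   i,j = 1..p.
Substitute the sample gammas (Toeplitz matrix and right-hand side of size 2):
  Gamma_p = [[4.826, 1.9913], [1.9913, 4.826]]
  r_p     = [1.9913, 0.9538]
Written out:
  4.826 phi_1 + 1.9913 phi_2 = 1.9913
  1.9913 phi_1 + 4.826 phi_2 = 0.9538
Solve by Cramer's rule:
  det = gamma(0)^2 - gamma(1)^2 = (4.826)^2 - (1.9913)^2 = 23.290276 - 3.96527569 = 19.32500031
  phi_hat_1 = [gamma(1) gamma(0) - gamma(1) gamma(2)] / det = [(1.9913)(4.826) - (1.9913)(0.9538)] / 19.32500031 = 7.71071186 / 19.32500031 = 0.399
  phi_hat_2 = [gamma(0) gamma(2) - gamma(1)^2] / det = [(4.826)(0.9538) - (1.9913)^2] / 19.32500031 = 0.63776311 / 19.32500031 = 0.033
So phi_hat = [0.3990, 0.0330].
Therefore phi_hat_2 = 0.0330.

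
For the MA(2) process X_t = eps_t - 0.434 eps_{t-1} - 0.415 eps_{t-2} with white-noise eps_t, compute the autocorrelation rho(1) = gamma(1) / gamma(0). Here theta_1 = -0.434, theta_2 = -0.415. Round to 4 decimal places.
\rho(1) = -0.1866

For an MA(q) process with theta_0 = 1, the autocovariance is
  gamma(k) = sigma^2 * sum_{i=0..q-k} theta_i * theta_{i+k},
and rho(k) = gamma(k) / gamma(0). Sigma^2 cancels.
  numerator   = (1)*(-0.434) + (-0.434)*(-0.415) = -0.25389.
  denominator = (1)^2 + (-0.434)^2 + (-0.415)^2 = 1.360581.
  rho(1) = -0.25389 / 1.360581 = -0.1866.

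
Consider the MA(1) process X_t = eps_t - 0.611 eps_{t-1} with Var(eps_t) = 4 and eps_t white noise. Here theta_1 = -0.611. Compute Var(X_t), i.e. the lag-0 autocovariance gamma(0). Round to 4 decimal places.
\gamma(0) = 5.4933

For an MA(q) process X_t = eps_t + sum_i theta_i eps_{t-i} with
Var(eps_t) = sigma^2, the variance is
  gamma(0) = sigma^2 * (1 + sum_i theta_i^2).
  sum_i theta_i^2 = (-0.611)^2 = 0.373321.
  gamma(0) = 4 * (1 + 0.373321) = 4 * 1.373321 = 5.493284, which rounds to 5.4933.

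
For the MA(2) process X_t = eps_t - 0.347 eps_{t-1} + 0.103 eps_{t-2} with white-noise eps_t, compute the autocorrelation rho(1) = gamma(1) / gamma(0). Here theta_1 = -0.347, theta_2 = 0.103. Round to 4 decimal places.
\rho(1) = -0.3384

For an MA(q) process with theta_0 = 1, the autocovariance is
  gamma(k) = sigma^2 * sum_{i=0..q-k} theta_i * theta_{i+k},
and rho(k) = gamma(k) / gamma(0). Sigma^2 cancels.
  numerator   = (1)*(-0.347) + (-0.347)*(0.103) = -0.382741.
  denominator = (1)^2 + (-0.347)^2 + (0.103)^2 = 1.131018.
  rho(1) = -0.382741 / 1.131018 = -0.3384.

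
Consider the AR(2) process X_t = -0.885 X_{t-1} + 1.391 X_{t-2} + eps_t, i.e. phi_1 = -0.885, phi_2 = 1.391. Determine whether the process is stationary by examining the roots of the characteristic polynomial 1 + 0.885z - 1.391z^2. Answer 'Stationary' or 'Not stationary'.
\text{Not stationary}

The AR(p) characteristic polynomial is P(z) = 1 + 0.885z - 1.391z^2.
Stationarity requires all roots to lie outside the unit circle, i.e. |z| > 1 for every root.
Set 1 + (0.885) z + (-1.391) z^2 = 0, i.e. a z^2 + b z + c = 0 with a = -1.391, b = 0.885, c = 1.
Discriminant D = b^2 - 4ac = (0.885)^2 - 4*(-1.391)*1 = 0.783225 - (-5.564) = 6.347225.
D >= 0, so the roots are real: z = (-b +/- sqrt(D)) / (2a) = (-0.885 +/- 2.51937) / (-2.782).
  z_1 = (-0.885 + 2.51937) / (-2.782) = -0.5875,   |z_1| = 0.5875.
  z_2 = (-0.885 - 2.51937) / (-2.782) = 1.2237,   |z_2| = 1.2237.
Moduli of all roots: 0.5875, 1.2237.
All moduli strictly greater than 1? No.
Verdict: Not stationary.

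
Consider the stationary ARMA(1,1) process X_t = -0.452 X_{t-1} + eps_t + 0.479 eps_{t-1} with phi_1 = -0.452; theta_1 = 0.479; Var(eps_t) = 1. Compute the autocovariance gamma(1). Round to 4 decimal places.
\gamma(1) = 0.0266

Multiply the model equation by X_{t-k} and take expectations. With theta_0 = psi_0 = 1 and psi_j the MA(infinity) weights, this gives
  gamma(k) - sum_i phi_i gamma(k-i) = c_k,
  c_k = sigma^2 * sum_{j=k..q} theta_j psi_{j-k}   (c_k = 0 for k > q),
using gamma(-m) = gamma(m).
psi-weights needed (psi_j = theta_j + sum_i phi_i psi_{j-i}):
  psi_1 = theta_1 + phi_1 = 0.479 + (-0.452) = 0.027
Right-hand sides:
  c_0 = sigma^2 (1 + theta_1 psi_1) = 1 * (1 + (0.479)(0.027)) = 1 * 1.012933 = 1.012933
  c_1 = sigma^2 theta_1 = 1 * (0.479) = 0.479
  c_2 = 0
Equations for k = 0 and k = 1 (AR order 1):
  gamma(0) = phi_1 gamma(1) + c_0
  gamma(1) = phi_1 gamma(0) + c_1
Substituting the second into the first: gamma(0) (1 - phi_1^2) = c_0 + phi_1 c_1, so
  gamma(0) = (c_0 + phi_1 c_1) / (1 - phi_1^2) = (1.012933 + (-0.452)(0.479)) / (1 - (-0.452)^2) = 0.796425 / 0.795696 = 1.000916.
  gamma(1) = phi_1 gamma(0) + c_1 = (-0.452)(1.000916) + (0.479) = 0.026586.
Therefore gamma(1) = 0.0266 (to 4 decimal places).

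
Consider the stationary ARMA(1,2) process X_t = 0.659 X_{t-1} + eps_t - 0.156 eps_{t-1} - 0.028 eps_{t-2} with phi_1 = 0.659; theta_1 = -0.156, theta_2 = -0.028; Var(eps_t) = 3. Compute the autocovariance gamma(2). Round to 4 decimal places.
\gamma(2) = 1.4243

Multiply the model equation by X_{t-k} and take expectations. With theta_0 = psi_0 = 1 and psi_j the MA(infinity) weights, this gives
  gamma(k) - sum_i phi_i gamma(k-i) = c_k,
  c_k = sigma^2 * sum_{j=k..q} theta_j psi_{j-k}   (c_k = 0 for k > q),
using gamma(-m) = gamma(m).
psi-weights needed (psi_j = theta_j + sum_i phi_i psi_{j-i}):
  psi_1 = theta_1 + phi_1 = -0.156 + (0.659) = 0.503
  psi_2 = theta_2 + phi_1 psi_1 = -0.028 + (0.659)(0.503) = 0.303477
Right-hand sides:
  c_0 = sigma^2 (1 + theta_1 psi_1 + theta_2 psi_2) = 3 * (1 + (-0.156)(0.503) + (-0.028)(0.303477)) = 3 * 0.913035 = 2.739104
  c_1 = sigma^2 (theta_1 + theta_2 psi_1) = 3 * (-0.156 + (-0.028)(0.503)) = -0.510252
  c_2 = sigma^2 theta_2 = 3 * (-0.028) = -0.084
Equations for k = 0 and k = 1 (AR order 1):
  gamma(0) = phi_1 gamma(1) + c_0
  gamma(1) = phi_1 gamma(0) + c_1
Substituting the second into the first: gamma(0) (1 - phi_1^2) = c_0 + phi_1 c_1, so
  gamma(0) = (c_0 + phi_1 c_1) / (1 - phi_1^2) = (2.739104 + (0.659)(-0.510252)) / (1 - (0.659)^2) = 2.402848 / 0.565719 = 4.247423.
  gamma(1) = phi_1 gamma(0) + c_1 = (0.659)(4.247423) + (-0.510252) = 2.2888.
For k = 2: gamma(2) = phi_1 gamma(1) + c_2
  = (0.659)(2.2888) + (-0.084) = 1.424319.
Therefore gamma(2) = 1.4243 (to 4 decimal places).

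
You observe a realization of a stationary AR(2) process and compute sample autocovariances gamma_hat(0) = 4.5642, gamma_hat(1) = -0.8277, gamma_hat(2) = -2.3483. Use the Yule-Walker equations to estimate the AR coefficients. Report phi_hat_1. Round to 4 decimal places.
\hat\phi_{1} = -0.2840

The Yule-Walker equations for an AR(p) process read, in matrix form,
  Gamma_p phi = r_p,   with   (Gamma_p)_{ij} = gamma(|i - j|),
                       (r_p)_i = gamma(i),   i,j = 1..p.
Substitute the sample gammas (Toeplitz matrix and right-hand side of size 2):
  Gamma_p = [[4.5642, -0.8277], [-0.8277, 4.5642]]
  r_p     = [-0.8277, -2.3483]
Written out:
  4.5642 phi_1 - 0.8277 phi_2 = -0.8277
  -0.8277 phi_1 + 4.5642 phi_2 = -2.3483
Solve by Cramer's rule:
  det = gamma(0)^2 - gamma(1)^2 = (4.5642)^2 - (-0.8277)^2 = 20.83192164 - 0.68508729 = 20.14683435
  phi_hat_1 = [gamma(1) gamma(0) - gamma(1) gamma(2)] / det = [(-0.8277)(4.5642) - (-0.8277)(-2.3483)] / 20.14683435 = -5.72147625 / 20.14683435 = -0.284
  phi_hat_2 = [gamma(0) gamma(2) - gamma(1)^2] / det = [(4.5642)(-2.3483) - (-0.8277)^2] / 20.14683435 = -11.40319815 / 20.14683435 = -0.566
So phi_hat = [-0.2840, -0.5660].
Therefore phi_hat_1 = -0.2840.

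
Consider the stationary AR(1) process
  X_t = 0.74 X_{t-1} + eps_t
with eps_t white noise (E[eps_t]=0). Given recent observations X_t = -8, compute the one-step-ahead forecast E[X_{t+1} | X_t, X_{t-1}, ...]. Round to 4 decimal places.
E[X_{t+1} \mid \mathcal F_t] = -5.9200

For an AR(p) model X_t = c + sum_i phi_i X_{t-i} + eps_t, the
one-step-ahead conditional mean is
  E[X_{t+1} | X_t, ...] = c + sum_i phi_i X_{t+1-i}.
Substitute known values:
  E[X_{t+1} | ...] = (0.74) * (-8)
                   = -5.9200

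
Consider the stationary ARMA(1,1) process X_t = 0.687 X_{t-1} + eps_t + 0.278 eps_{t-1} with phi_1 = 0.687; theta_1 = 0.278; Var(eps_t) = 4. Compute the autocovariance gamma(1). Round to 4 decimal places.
\gamma(1) = 8.7063

Multiply the model equation by X_{t-k} and take expectations. With theta_0 = psi_0 = 1 and psi_j the MA(infinity) weights, this gives
  gamma(k) - sum_i phi_i gamma(k-i) = c_k,
  c_k = sigma^2 * sum_{j=k..q} theta_j psi_{j-k}   (c_k = 0 for k > q),
using gamma(-m) = gamma(m).
psi-weights needed (psi_j = theta_j + sum_i phi_i psi_{j-i}):
  psi_1 = theta_1 + phi_1 = 0.278 + (0.687) = 0.965
Right-hand sides:
  c_0 = sigma^2 (1 + theta_1 psi_1) = 4 * (1 + (0.278)(0.965)) = 4 * 1.26827 = 5.07308
  c_1 = sigma^2 theta_1 = 4 * (0.278) = 1.112
  c_2 = 0
Equations for k = 0 and k = 1 (AR order 1):
  gamma(0) = phi_1 gamma(1) + c_0
  gamma(1) = phi_1 gamma(0) + c_1
Substituting the second into the first: gamma(0) (1 - phi_1^2) = c_0 + phi_1 c_1, so
  gamma(0) = (c_0 + phi_1 c_1) / (1 - phi_1^2) = (5.07308 + (0.687)(1.112)) / (1 - (0.687)^2) = 5.837024 / 0.528031 = 11.054321.
  gamma(1) = phi_1 gamma(0) + c_1 = (0.687)(11.054321) + (1.112) = 8.706318.
Therefore gamma(1) = 8.7063 (to 4 decimal places).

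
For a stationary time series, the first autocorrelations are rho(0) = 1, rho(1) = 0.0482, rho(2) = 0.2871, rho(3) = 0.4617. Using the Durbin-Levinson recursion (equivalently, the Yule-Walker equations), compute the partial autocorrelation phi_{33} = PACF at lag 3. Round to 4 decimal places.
\phi_{33} = 0.4780

The PACF at lag k is phi_{kk}, the last component of the solution
to the Yule-Walker system G_k phi = r_k where
  (G_k)_{ij} = rho(|i - j|), (r_k)_i = rho(i), i,j = 1..k.
Equivalently, Durbin-Levinson gives phi_{kk} iteratively:
  phi_{11} = rho(1)
  phi_{kk} = [rho(k) - sum_{j=1..k-1} phi_{k-1,j} rho(k-j)]
            / [1 - sum_{j=1..k-1} phi_{k-1,j} rho(j)],
  phi_{k,j} = phi_{k-1,j} - phi_{kk} phi_{k-1,k-j},  j = 1..k-1.
Step k = 1:
  phi_11 = rho(1) = 0.0482.
Step k = 2:
  phi_22 = [rho(2) - phi_11 rho(1)] / [1 - phi_11 rho(1)] = [0.2871 - (0.0482)(0.0482)] / [1 - (0.0482)(0.0482)]
         = 0.28477676 / 0.99767676 = 0.28544.
  Update: phi_21 = phi_11 - phi_22 phi_11 = 0.0482 - (0.28544)(0.0482) = 0.034442.
Step k = 3:
  phi_33 = [rho(3) - phi_21 rho(2) - phi_22 rho(1)] / [1 - phi_21 rho(1) - phi_22 rho(2)]
    numerator   = 0.4617 - (0.034442)(0.2871) - (0.28544)(0.0482) = 0.43805356
    denominator = 1 - (0.034442)(0.0482) - (0.28544)(0.2871) = 0.91639011
  phi_33 = 0.43805356 / 0.91639011 = 0.478.
Therefore phi_{33} = 0.4780.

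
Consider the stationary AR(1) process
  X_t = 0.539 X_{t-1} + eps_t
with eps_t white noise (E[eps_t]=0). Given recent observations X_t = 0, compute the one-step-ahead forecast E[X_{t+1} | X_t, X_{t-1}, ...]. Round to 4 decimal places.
E[X_{t+1} \mid \mathcal F_t] = 0.0000

For an AR(p) model X_t = c + sum_i phi_i X_{t-i} + eps_t, the
one-step-ahead conditional mean is
  E[X_{t+1} | X_t, ...] = c + sum_i phi_i X_{t+1-i}.
Substitute known values:
  E[X_{t+1} | ...] = (0.539) * (0)
                   = 0.0000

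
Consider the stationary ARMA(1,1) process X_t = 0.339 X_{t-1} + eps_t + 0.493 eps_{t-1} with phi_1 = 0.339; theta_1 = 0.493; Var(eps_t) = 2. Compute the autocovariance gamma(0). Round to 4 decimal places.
\gamma(0) = 3.5642

Multiply the model equation by X_{t-k} and take expectations. With theta_0 = psi_0 = 1 and psi_j the MA(infinity) weights, this gives
  gamma(k) - sum_i phi_i gamma(k-i) = c_k,
  c_k = sigma^2 * sum_{j=k..q} theta_j psi_{j-k}   (c_k = 0 for k > q),
using gamma(-m) = gamma(m).
psi-weights needed (psi_j = theta_j + sum_i phi_i psi_{j-i}):
  psi_1 = theta_1 + phi_1 = 0.493 + (0.339) = 0.832
Right-hand sides:
  c_0 = sigma^2 (1 + theta_1 psi_1) = 2 * (1 + (0.493)(0.832)) = 2 * 1.410176 = 2.820352
  c_1 = sigma^2 theta_1 = 2 * (0.493) = 0.986
  c_2 = 0
Equations for k = 0 and k = 1 (AR order 1):
  gamma(0) = phi_1 gamma(1) + c_0
  gamma(1) = phi_1 gamma(0) + c_1
Substituting the second into the first: gamma(0) (1 - phi_1^2) = c_0 + phi_1 c_1, so
  gamma(0) = (c_0 + phi_1 c_1) / (1 - phi_1^2) = (2.820352 + (0.339)(0.986)) / (1 - (0.339)^2) = 3.154606 / 0.885079 = 3.564208.
Therefore gamma(0) = 3.5642 (to 4 decimal places).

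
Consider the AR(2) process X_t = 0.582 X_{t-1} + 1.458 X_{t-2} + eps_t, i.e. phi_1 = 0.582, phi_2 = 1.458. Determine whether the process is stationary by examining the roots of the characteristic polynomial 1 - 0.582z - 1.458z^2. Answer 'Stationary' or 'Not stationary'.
\text{Not stationary}

The AR(p) characteristic polynomial is P(z) = 1 - 0.582z - 1.458z^2.
Stationarity requires all roots to lie outside the unit circle, i.e. |z| > 1 for every root.
Set 1 + (-0.582) z + (-1.458) z^2 = 0, i.e. a z^2 + b z + c = 0 with a = -1.458, b = -0.582, c = 1.
Discriminant D = b^2 - 4ac = (-0.582)^2 - 4*(-1.458)*1 = 0.338724 - (-5.832) = 6.170724.
D >= 0, so the roots are real: z = (-b +/- sqrt(D)) / (2a) = (0.582 +/- 2.484094) / (-2.916).
  z_1 = (0.582 + 2.484094) / (-2.916) = -1.0515,   |z_1| = 1.0515.
  z_2 = (0.582 - 2.484094) / (-2.916) = 0.6523,   |z_2| = 0.6523.
Moduli of all roots: 1.0515, 0.6523.
All moduli strictly greater than 1? No.
Verdict: Not stationary.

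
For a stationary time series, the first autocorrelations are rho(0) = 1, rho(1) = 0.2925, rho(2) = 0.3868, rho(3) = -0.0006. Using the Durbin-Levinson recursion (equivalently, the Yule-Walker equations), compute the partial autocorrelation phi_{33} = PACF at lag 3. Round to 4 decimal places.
\phi_{33} = -0.2120

The PACF at lag k is phi_{kk}, the last component of the solution
to the Yule-Walker system G_k phi = r_k where
  (G_k)_{ij} = rho(|i - j|), (r_k)_i = rho(i), i,j = 1..k.
Equivalently, Durbin-Levinson gives phi_{kk} iteratively:
  phi_{11} = rho(1)
  phi_{kk} = [rho(k) - sum_{j=1..k-1} phi_{k-1,j} rho(k-j)]
            / [1 - sum_{j=1..k-1} phi_{k-1,j} rho(j)],
  phi_{k,j} = phi_{k-1,j} - phi_{kk} phi_{k-1,k-j},  j = 1..k-1.
Step k = 1:
  phi_11 = rho(1) = 0.2925.
Step k = 2:
  phi_22 = [rho(2) - phi_11 rho(1)] / [1 - phi_11 rho(1)] = [0.3868 - (0.2925)(0.2925)] / [1 - (0.2925)(0.2925)]
         = 0.30124375 / 0.91444375 = 0.329428.
  Update: phi_21 = phi_11 - phi_22 phi_11 = 0.2925 - (0.329428)(0.2925) = 0.196142.
Step k = 3:
  phi_33 = [rho(3) - phi_21 rho(2) - phi_22 rho(1)] / [1 - phi_21 rho(1) - phi_22 rho(2)]
    numerator   = -0.0006 - (0.196142)(0.3868) - (0.329428)(0.2925) = -0.17282561
    denominator = 1 - (0.196142)(0.2925) - (0.329428)(0.3868) = 0.8152055
  phi_33 = -0.17282561 / 0.8152055 = -0.212.
Therefore phi_{33} = -0.2120.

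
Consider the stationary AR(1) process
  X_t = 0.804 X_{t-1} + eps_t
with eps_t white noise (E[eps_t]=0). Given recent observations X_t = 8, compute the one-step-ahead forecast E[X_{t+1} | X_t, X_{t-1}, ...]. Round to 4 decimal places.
E[X_{t+1} \mid \mathcal F_t] = 6.4320

For an AR(p) model X_t = c + sum_i phi_i X_{t-i} + eps_t, the
one-step-ahead conditional mean is
  E[X_{t+1} | X_t, ...] = c + sum_i phi_i X_{t+1-i}.
Substitute known values:
  E[X_{t+1} | ...] = (0.804) * (8)
                   = 6.4320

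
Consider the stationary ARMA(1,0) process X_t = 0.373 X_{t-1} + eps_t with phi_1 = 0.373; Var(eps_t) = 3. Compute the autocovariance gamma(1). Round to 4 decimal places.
\gamma(1) = 1.2998

Multiply the model equation by X_{t-k} and take expectations. With theta_0 = psi_0 = 1 and psi_j the MA(infinity) weights, this gives
  gamma(k) - sum_i phi_i gamma(k-i) = c_k,
  c_k = sigma^2 * sum_{j=k..q} theta_j psi_{j-k}   (c_k = 0 for k > q),
using gamma(-m) = gamma(m).
Pure AR (q = 0): c_0 = sigma^2 = 3, c_k = 0 for k >= 1.
Equations for k = 0 and k = 1 (AR order 1):
  gamma(0) = phi_1 gamma(1) + c_0
  gamma(1) = phi_1 gamma(0) + c_1
Substituting the second into the first: gamma(0) (1 - phi_1^2) = c_0 + phi_1 c_1, so
  gamma(0) = c_0 / (1 - phi_1^2) = 3 / (1 - (0.373)^2) = 3 / 0.860871 = 3.484843.
  gamma(1) = phi_1 gamma(0) = (0.373)(3.484843) = 1.299846.
Therefore gamma(1) = 1.2998 (to 4 decimal places).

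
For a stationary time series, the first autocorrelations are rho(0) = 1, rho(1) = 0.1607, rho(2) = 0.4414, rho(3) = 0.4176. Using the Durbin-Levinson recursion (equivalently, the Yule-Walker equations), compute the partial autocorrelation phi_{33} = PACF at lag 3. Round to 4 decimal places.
\phi_{33} = 0.3870

The PACF at lag k is phi_{kk}, the last component of the solution
to the Yule-Walker system G_k phi = r_k where
  (G_k)_{ij} = rho(|i - j|), (r_k)_i = rho(i), i,j = 1..k.
Equivalently, Durbin-Levinson gives phi_{kk} iteratively:
  phi_{11} = rho(1)
  phi_{kk} = [rho(k) - sum_{j=1..k-1} phi_{k-1,j} rho(k-j)]
            / [1 - sum_{j=1..k-1} phi_{k-1,j} rho(j)],
  phi_{k,j} = phi_{k-1,j} - phi_{kk} phi_{k-1,k-j},  j = 1..k-1.
Step k = 1:
  phi_11 = rho(1) = 0.1607.
Step k = 2:
  phi_22 = [rho(2) - phi_11 rho(1)] / [1 - phi_11 rho(1)] = [0.4414 - (0.1607)(0.1607)] / [1 - (0.1607)(0.1607)]
         = 0.41557551 / 0.97417551 = 0.426592.
  Update: phi_21 = phi_11 - phi_22 phi_11 = 0.1607 - (0.426592)(0.1607) = 0.092147.
Step k = 3:
  phi_33 = [rho(3) - phi_21 rho(2) - phi_22 rho(1)] / [1 - phi_21 rho(1) - phi_22 rho(2)]
    numerator   = 0.4176 - (0.092147)(0.4414) - (0.426592)(0.1607) = 0.30837312
    denominator = 1 - (0.092147)(0.1607) - (0.426592)(0.4414) = 0.79689431
  phi_33 = 0.30837312 / 0.79689431 = 0.387.
Therefore phi_{33} = 0.3870.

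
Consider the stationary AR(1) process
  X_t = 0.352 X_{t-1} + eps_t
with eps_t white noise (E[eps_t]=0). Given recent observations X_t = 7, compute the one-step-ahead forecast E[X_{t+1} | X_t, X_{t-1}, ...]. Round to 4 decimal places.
E[X_{t+1} \mid \mathcal F_t] = 2.4640

For an AR(p) model X_t = c + sum_i phi_i X_{t-i} + eps_t, the
one-step-ahead conditional mean is
  E[X_{t+1} | X_t, ...] = c + sum_i phi_i X_{t+1-i}.
Substitute known values:
  E[X_{t+1} | ...] = (0.352) * (7)
                   = 2.4640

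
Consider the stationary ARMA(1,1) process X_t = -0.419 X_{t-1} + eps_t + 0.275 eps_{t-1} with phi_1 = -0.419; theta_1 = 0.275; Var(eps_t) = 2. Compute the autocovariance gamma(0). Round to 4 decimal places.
\gamma(0) = 2.0503

Multiply the model equation by X_{t-k} and take expectations. With theta_0 = psi_0 = 1 and psi_j the MA(infinity) weights, this gives
  gamma(k) - sum_i phi_i gamma(k-i) = c_k,
  c_k = sigma^2 * sum_{j=k..q} theta_j psi_{j-k}   (c_k = 0 for k > q),
using gamma(-m) = gamma(m).
psi-weights needed (psi_j = theta_j + sum_i phi_i psi_{j-i}):
  psi_1 = theta_1 + phi_1 = 0.275 + (-0.419) = -0.144
Right-hand sides:
  c_0 = sigma^2 (1 + theta_1 psi_1) = 2 * (1 + (0.275)(-0.144)) = 2 * 0.9604 = 1.9208
  c_1 = sigma^2 theta_1 = 2 * (0.275) = 0.55
  c_2 = 0
Equations for k = 0 and k = 1 (AR order 1):
  gamma(0) = phi_1 gamma(1) + c_0
  gamma(1) = phi_1 gamma(0) + c_1
Substituting the second into the first: gamma(0) (1 - phi_1^2) = c_0 + phi_1 c_1, so
  gamma(0) = (c_0 + phi_1 c_1) / (1 - phi_1^2) = (1.9208 + (-0.419)(0.55)) / (1 - (-0.419)^2) = 1.69035 / 0.824439 = 2.050303.
Therefore gamma(0) = 2.0503 (to 4 decimal places).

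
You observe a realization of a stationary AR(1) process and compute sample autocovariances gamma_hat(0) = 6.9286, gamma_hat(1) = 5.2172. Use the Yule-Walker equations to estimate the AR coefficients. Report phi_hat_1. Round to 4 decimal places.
\hat\phi_{1} = 0.7530

The Yule-Walker equations for an AR(p) process read, in matrix form,
  Gamma_p phi = r_p,   with   (Gamma_p)_{ij} = gamma(|i - j|),
                       (r_p)_i = gamma(i),   i,j = 1..p.
Substitute the sample gammas (Toeplitz matrix and right-hand side of size 1):
  Gamma_p = [[6.9286]]
  r_p     = [5.2172]
With p = 1 this is the single equation gamma(0) phi_1 = gamma(1):
  phi_hat_1 = gamma(1) / gamma(0) = 5.2172 / 6.9286 = 0.7530.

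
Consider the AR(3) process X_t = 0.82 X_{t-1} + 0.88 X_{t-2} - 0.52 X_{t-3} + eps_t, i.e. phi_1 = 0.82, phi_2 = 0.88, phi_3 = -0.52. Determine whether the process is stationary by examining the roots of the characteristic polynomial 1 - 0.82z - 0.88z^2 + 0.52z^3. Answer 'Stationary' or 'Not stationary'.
\text{Not stationary}

The AR(p) characteristic polynomial is P(z) = 1 - 0.82z - 0.88z^2 + 0.52z^3.
Stationarity requires all roots to lie outside the unit circle, i.e. |z| > 1 for every root.
Degree 3: look for a simple real root z0 first, then factor out (1 - z/z0) and solve the remaining quadratic.
Testing z0 = 2: P(2) = 1 + (-0.82)(2) + (-0.88)(2)^2 + (0.52)(2)^3
  = 1 + (-1.64) + (-3.52) + (4.16) = 0.  So z_0 = 2 is a root, |z_0| = 2.
Divide out the factor (1 - 0.5 z) = (1 - z/z0) (since 1/z0 = 0.5):
  P(z) = (1 - 0.5 z)(1 + (-0.32) z + (-1.04) z^2)
  [check: z-coef -0.32 - (0.5) = -0.82; z^2-coef -1.04 - (0.5)(-0.32) = -0.88; z^3-coef -(0.5)(-1.04) = 0.52.]
Remaining roots from the quadratic factor 1 + (-0.32) z + (-1.04) z^2:
  Set 1 + (-0.32) z + (-1.04) z^2 = 0, i.e. a z^2 + b z + c = 0 with a = -1.04, b = -0.32, c = 1.
  Discriminant D = b^2 - 4ac = (-0.32)^2 - 4*(-1.04)*1 = 0.1024 - (-4.16) = 4.2624.
  D >= 0, so the roots are real: z = (-b +/- sqrt(D)) / (2a) = (0.32 +/- 2.064558) / (-2.08).
    z_1 = (0.32 + 2.064558) / (-2.08) = -1.1464,   |z_1| = 1.1464.
    z_2 = (0.32 - 2.064558) / (-2.08) = 0.8387,   |z_2| = 0.8387.
Moduli of all roots: 2.0000, 1.1464, 0.8387.
All moduli strictly greater than 1? No.
Verdict: Not stationary.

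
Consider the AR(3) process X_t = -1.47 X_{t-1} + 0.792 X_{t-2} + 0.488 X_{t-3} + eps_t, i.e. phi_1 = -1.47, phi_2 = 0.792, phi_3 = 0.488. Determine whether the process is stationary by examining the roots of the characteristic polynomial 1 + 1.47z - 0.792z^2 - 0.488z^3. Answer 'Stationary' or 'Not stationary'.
\text{Not stationary}

The AR(p) characteristic polynomial is P(z) = 1 + 1.47z - 0.792z^2 - 0.488z^3.
Stationarity requires all roots to lie outside the unit circle, i.e. |z| > 1 for every root.
Degree 3: look for a simple real root z0 first, then factor out (1 - z/z0) and solve the remaining quadratic.
Testing z0 = -2.5: P(-2.5) = 1 + (1.47)(-2.5) + (-0.792)(-2.5)^2 + (-0.488)(-2.5)^3
  = 1 + (-3.675) + (-4.95) + (7.625) = 0.  So z_0 = -2.5 is a root, |z_0| = 2.5.
Divide out the factor (1 + 0.4 z) = (1 - z/z0) (since 1/z0 = -0.4):
  P(z) = (1 + 0.4 z)(1 + (1.07) z + (-1.22) z^2)
  [check: z-coef 1.07 - (-0.4) = 1.47; z^2-coef -1.22 - (-0.4)(1.07) = -0.792; z^3-coef -(-0.4)(-1.22) = -0.488.]
Remaining roots from the quadratic factor 1 + (1.07) z + (-1.22) z^2:
  Set 1 + (1.07) z + (-1.22) z^2 = 0, i.e. a z^2 + b z + c = 0 with a = -1.22, b = 1.07, c = 1.
  Discriminant D = b^2 - 4ac = (1.07)^2 - 4*(-1.22)*1 = 1.1449 - (-4.88) = 6.0249.
  D >= 0, so the roots are real: z = (-b +/- sqrt(D)) / (2a) = (-1.07 +/- 2.454567) / (-2.44).
    z_1 = (-1.07 + 2.454567) / (-2.44) = -0.5674,   |z_1| = 0.5674.
    z_2 = (-1.07 - 2.454567) / (-2.44) = 1.4445,   |z_2| = 1.4445.
Moduli of all roots: 2.5000, 0.5674, 1.4445.
All moduli strictly greater than 1? No.
Verdict: Not stationary.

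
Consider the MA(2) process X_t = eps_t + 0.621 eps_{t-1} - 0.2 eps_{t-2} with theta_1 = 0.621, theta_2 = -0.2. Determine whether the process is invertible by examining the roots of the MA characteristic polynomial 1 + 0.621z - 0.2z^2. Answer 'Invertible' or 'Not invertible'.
\text{Invertible}

The MA(q) characteristic polynomial is P(z) = 1 + 0.621z - 0.2z^2.
Invertibility requires all roots to lie outside the unit circle, i.e. |z| > 1 for every root.
Set 1 + (0.621) z + (-0.2) z^2 = 0, i.e. a z^2 + b z + c = 0 with a = -0.2, b = 0.621, c = 1.
Discriminant D = b^2 - 4ac = (0.621)^2 - 4*(-0.2)*1 = 0.385641 - (-0.8) = 1.185641.
D >= 0, so the roots are real: z = (-b +/- sqrt(D)) / (2a) = (-0.621 +/- 1.088871) / (-0.4).
  z_1 = (-0.621 + 1.088871) / (-0.4) = -1.1697,   |z_1| = 1.1697.
  z_2 = (-0.621 - 1.088871) / (-0.4) = 4.2747,   |z_2| = 4.2747.
Moduli of all roots: 1.1697, 4.2747.
All moduli strictly greater than 1? Yes.
Verdict: Invertible.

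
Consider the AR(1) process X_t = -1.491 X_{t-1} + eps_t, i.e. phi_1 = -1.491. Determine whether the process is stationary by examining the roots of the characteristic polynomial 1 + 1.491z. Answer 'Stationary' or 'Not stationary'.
\text{Not stationary}

The AR(p) characteristic polynomial is P(z) = 1 + 1.491z.
Stationarity requires all roots to lie outside the unit circle, i.e. |z| > 1 for every root.
This is linear in z: 1 + (1.491) z = 0  =>  z = -1/(1.491) = -0.670691,  |z| = 0.670691.
Moduli of all roots: 0.6707.
All moduli strictly greater than 1? No.
Verdict: Not stationary.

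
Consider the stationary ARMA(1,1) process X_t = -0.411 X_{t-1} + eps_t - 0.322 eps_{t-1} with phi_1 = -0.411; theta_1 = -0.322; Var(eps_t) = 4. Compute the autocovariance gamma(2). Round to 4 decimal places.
\gamma(2) = 1.6419

Multiply the model equation by X_{t-k} and take expectations. With theta_0 = psi_0 = 1 and psi_j the MA(infinity) weights, this gives
  gamma(k) - sum_i phi_i gamma(k-i) = c_k,
  c_k = sigma^2 * sum_{j=k..q} theta_j psi_{j-k}   (c_k = 0 for k > q),
using gamma(-m) = gamma(m).
psi-weights needed (psi_j = theta_j + sum_i phi_i psi_{j-i}):
  psi_1 = theta_1 + phi_1 = -0.322 + (-0.411) = -0.733
Right-hand sides:
  c_0 = sigma^2 (1 + theta_1 psi_1) = 4 * (1 + (-0.322)(-0.733)) = 4 * 1.236026 = 4.944104
  c_1 = sigma^2 theta_1 = 4 * (-0.322) = -1.288
  c_2 = 0
Equations for k = 0 and k = 1 (AR order 1):
  gamma(0) = phi_1 gamma(1) + c_0
  gamma(1) = phi_1 gamma(0) + c_1
Substituting the second into the first: gamma(0) (1 - phi_1^2) = c_0 + phi_1 c_1, so
  gamma(0) = (c_0 + phi_1 c_1) / (1 - phi_1^2) = (4.944104 + (-0.411)(-1.288)) / (1 - (-0.411)^2) = 5.473472 / 0.831079 = 6.585983.
  gamma(1) = phi_1 gamma(0) + c_1 = (-0.411)(6.585983) + (-1.288) = -3.994839.
For k = 2 (> q): gamma(2) = phi_1 gamma(1) = (-0.411)(-3.994839) = 1.641879.
Therefore gamma(2) = 1.6419 (to 4 decimal places).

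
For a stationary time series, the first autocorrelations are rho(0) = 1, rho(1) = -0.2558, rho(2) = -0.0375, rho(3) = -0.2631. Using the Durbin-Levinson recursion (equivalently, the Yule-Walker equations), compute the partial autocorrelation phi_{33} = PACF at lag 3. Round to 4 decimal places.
\phi_{33} = -0.3270

The PACF at lag k is phi_{kk}, the last component of the solution
to the Yule-Walker system G_k phi = r_k where
  (G_k)_{ij} = rho(|i - j|), (r_k)_i = rho(i), i,j = 1..k.
Equivalently, Durbin-Levinson gives phi_{kk} iteratively:
  phi_{11} = rho(1)
  phi_{kk} = [rho(k) - sum_{j=1..k-1} phi_{k-1,j} rho(k-j)]
            / [1 - sum_{j=1..k-1} phi_{k-1,j} rho(j)],
  phi_{k,j} = phi_{k-1,j} - phi_{kk} phi_{k-1,k-j},  j = 1..k-1.
Step k = 1:
  phi_11 = rho(1) = -0.2558.
Step k = 2:
  phi_22 = [rho(2) - phi_11 rho(1)] / [1 - phi_11 rho(1)] = [-0.0375 - (-0.2558)(-0.2558)] / [1 - (-0.2558)(-0.2558)]
         = -0.10293364 / 0.93456636 = -0.110141.
  Update: phi_21 = phi_11 - phi_22 phi_11 = -0.2558 - (-0.110141)(-0.2558) = -0.283974.
Step k = 3:
  phi_33 = [rho(3) - phi_21 rho(2) - phi_22 rho(1)] / [1 - phi_21 rho(1) - phi_22 rho(2)]
    numerator   = -0.2631 - (-0.283974)(-0.0375) - (-0.110141)(-0.2558) = -0.30192297
    denominator = 1 - (-0.283974)(-0.2558) - (-0.110141)(-0.0375) = 0.92322919
  phi_33 = -0.30192297 / 0.92322919 = -0.327.
Therefore phi_{33} = -0.3270.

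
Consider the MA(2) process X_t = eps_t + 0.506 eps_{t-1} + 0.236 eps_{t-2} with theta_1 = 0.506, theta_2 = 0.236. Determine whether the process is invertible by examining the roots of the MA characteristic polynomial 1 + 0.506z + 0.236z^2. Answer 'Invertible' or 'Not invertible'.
\text{Invertible}

The MA(q) characteristic polynomial is P(z) = 1 + 0.506z + 0.236z^2.
Invertibility requires all roots to lie outside the unit circle, i.e. |z| > 1 for every root.
Set 1 + (0.506) z + (0.236) z^2 = 0, i.e. a z^2 + b z + c = 0 with a = 0.236, b = 0.506, c = 1.
Discriminant D = b^2 - 4ac = (0.506)^2 - 4*(0.236)*1 = 0.256036 - (0.944) = -0.687964.
D < 0, so the roots are the complex-conjugate pair z = (-b +/- i sqrt(-D)) / (2a) = -1.072 +/- 1.7573i.
For a conjugate pair |z|^2 = z * conj(z) = (product of roots) = c/a = 1/(0.236) = 4.237288, so |z| = sqrt(4.237288) = 2.0585 for both roots.
Moduli of all roots: 2.0585, 2.0585.
All moduli strictly greater than 1? Yes.
Verdict: Invertible.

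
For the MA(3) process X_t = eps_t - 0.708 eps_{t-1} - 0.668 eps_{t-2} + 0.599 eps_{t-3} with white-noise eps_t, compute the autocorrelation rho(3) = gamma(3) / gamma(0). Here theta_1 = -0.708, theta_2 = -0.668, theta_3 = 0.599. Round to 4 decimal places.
\rho(3) = 0.2597

For an MA(q) process with theta_0 = 1, the autocovariance is
  gamma(k) = sigma^2 * sum_{i=0..q-k} theta_i * theta_{i+k},
and rho(k) = gamma(k) / gamma(0). Sigma^2 cancels.
  numerator   = (1)*(0.599) = 0.599.
  denominator = (1)^2 + (-0.708)^2 + (-0.668)^2 + (0.599)^2 = 2.306289.
  rho(3) = 0.599 / 2.306289 = 0.2597.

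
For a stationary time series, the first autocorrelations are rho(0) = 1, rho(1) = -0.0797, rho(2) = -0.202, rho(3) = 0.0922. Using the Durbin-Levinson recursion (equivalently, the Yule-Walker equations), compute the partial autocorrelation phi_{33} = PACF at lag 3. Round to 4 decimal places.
\phi_{33} = 0.0590

The PACF at lag k is phi_{kk}, the last component of the solution
to the Yule-Walker system G_k phi = r_k where
  (G_k)_{ij} = rho(|i - j|), (r_k)_i = rho(i), i,j = 1..k.
Equivalently, Durbin-Levinson gives phi_{kk} iteratively:
  phi_{11} = rho(1)
  phi_{kk} = [rho(k) - sum_{j=1..k-1} phi_{k-1,j} rho(k-j)]
            / [1 - sum_{j=1..k-1} phi_{k-1,j} rho(j)],
  phi_{k,j} = phi_{k-1,j} - phi_{kk} phi_{k-1,k-j},  j = 1..k-1.
Step k = 1:
  phi_11 = rho(1) = -0.0797.
Step k = 2:
  phi_22 = [rho(2) - phi_11 rho(1)] / [1 - phi_11 rho(1)] = [-0.202 - (-0.0797)(-0.0797)] / [1 - (-0.0797)(-0.0797)]
         = -0.20835209 / 0.99364791 = -0.209684.
  Update: phi_21 = phi_11 - phi_22 phi_11 = -0.0797 - (-0.209684)(-0.0797) = -0.096412.
Step k = 3:
  phi_33 = [rho(3) - phi_21 rho(2) - phi_22 rho(1)] / [1 - phi_21 rho(1) - phi_22 rho(2)]
    numerator   = 0.0922 - (-0.096412)(-0.202) - (-0.209684)(-0.0797) = 0.056013
    denominator = 1 - (-0.096412)(-0.0797) - (-0.209684)(-0.202) = 0.94995981
  phi_33 = 0.056013 / 0.94995981 = 0.059.
Therefore phi_{33} = 0.0590.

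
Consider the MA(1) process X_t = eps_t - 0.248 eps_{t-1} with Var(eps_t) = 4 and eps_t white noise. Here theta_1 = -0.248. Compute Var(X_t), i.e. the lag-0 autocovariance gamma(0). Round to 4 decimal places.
\gamma(0) = 4.2460

For an MA(q) process X_t = eps_t + sum_i theta_i eps_{t-i} with
Var(eps_t) = sigma^2, the variance is
  gamma(0) = sigma^2 * (1 + sum_i theta_i^2).
  sum_i theta_i^2 = (-0.248)^2 = 0.061504.
  gamma(0) = 4 * (1 + 0.061504) = 4 * 1.061504 = 4.246016, which rounds to 4.2460.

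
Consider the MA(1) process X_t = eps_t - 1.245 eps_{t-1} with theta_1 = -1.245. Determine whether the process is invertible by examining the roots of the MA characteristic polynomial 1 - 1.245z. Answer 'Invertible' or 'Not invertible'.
\text{Not invertible}

The MA(q) characteristic polynomial is P(z) = 1 - 1.245z.
Invertibility requires all roots to lie outside the unit circle, i.e. |z| > 1 for every root.
This is linear in z: 1 + (-1.245) z = 0  =>  z = -1/(-1.245) = 0.803213,  |z| = 0.803213.
Moduli of all roots: 0.8032.
All moduli strictly greater than 1? No.
Verdict: Not invertible.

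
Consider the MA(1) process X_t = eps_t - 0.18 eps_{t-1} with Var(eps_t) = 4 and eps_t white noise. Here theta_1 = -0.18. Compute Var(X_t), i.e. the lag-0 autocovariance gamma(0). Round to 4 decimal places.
\gamma(0) = 4.1296

For an MA(q) process X_t = eps_t + sum_i theta_i eps_{t-i} with
Var(eps_t) = sigma^2, the variance is
  gamma(0) = sigma^2 * (1 + sum_i theta_i^2).
  sum_i theta_i^2 = (-0.18)^2 = 0.0324.
  gamma(0) = 4 * (1 + 0.0324) = 4 * 1.0324 = 4.1296.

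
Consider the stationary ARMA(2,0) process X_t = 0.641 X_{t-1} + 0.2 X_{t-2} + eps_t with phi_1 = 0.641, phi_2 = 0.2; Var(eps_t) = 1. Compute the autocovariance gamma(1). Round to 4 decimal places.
\gamma(1) = 2.3314

Multiply the model equation by X_{t-k} and take expectations. With theta_0 = psi_0 = 1 and psi_j the MA(infinity) weights, this gives
  gamma(k) - sum_i phi_i gamma(k-i) = c_k,
  c_k = sigma^2 * sum_{j=k..q} theta_j psi_{j-k}   (c_k = 0 for k > q),
using gamma(-m) = gamma(m).
Pure AR (q = 0): c_0 = sigma^2 = 1, c_k = 0 for k >= 1.
Equations for k = 0, 1, 2 (AR order 2, c_2 = 0):
  (E0) gamma(0) = phi_1 gamma(1) + phi_2 gamma(2) + c_0
  (E1) gamma(1) = phi_1 gamma(0) + phi_2 gamma(1) + c_1
  (E2) gamma(2) = phi_1 gamma(1) + phi_2 gamma(0)
From (E1): gamma(1) = A gamma(0) + B with
  A = phi_1 / (1 - phi_2) = 0.641 / 0.8 = 0.80125,   B = c_1 / (1 - phi_2) = 0 / 0.8 = 0.
Insert (E2) into (E0): gamma(0) (1 - phi_2^2) = phi_1 (1 + phi_2) gamma(1) + c_0.
  phi_1 (1 + phi_2) = (0.641)(1.2) = 0.7692,   1 - phi_2^2 = 0.96.
Replace gamma(1) by A gamma(0) + B and collect gamma(0):
  gamma(0) [0.96 - (0.7692)(0.80125)] = c_0 = 1
  gamma(0) * 0.343678 = 1
  gamma(0) = 1 / 0.343678 = 2.909696.
  gamma(1) = A gamma(0) = (0.80125)(2.909696) = 2.331394.
Therefore gamma(1) = 2.3314 (to 4 decimal places).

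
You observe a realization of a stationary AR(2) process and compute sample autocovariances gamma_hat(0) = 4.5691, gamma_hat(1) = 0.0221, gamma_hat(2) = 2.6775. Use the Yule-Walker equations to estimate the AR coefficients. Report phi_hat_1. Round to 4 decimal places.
\hat\phi_{1} = 0.0020

The Yule-Walker equations for an AR(p) process read, in matrix form,
  Gamma_p phi = r_p,   with   (Gamma_p)_{ij} = gamma(|i - j|),
                       (r_p)_i = gamma(i),   i,j = 1..p.
Substitute the sample gammas (Toeplitz matrix and right-hand side of size 2):
  Gamma_p = [[4.5691, 0.0221], [0.0221, 4.5691]]
  r_p     = [0.0221, 2.6775]
Written out:
  4.5691 phi_1 + 0.0221 phi_2 = 0.0221
  0.0221 phi_1 + 4.5691 phi_2 = 2.6775
Solve by Cramer's rule:
  det = gamma(0)^2 - gamma(1)^2 = (4.5691)^2 - (0.0221)^2 = 20.87667481 - 0.00048841 = 20.8761864
  phi_hat_1 = [gamma(1) gamma(0) - gamma(1) gamma(2)] / det = [(0.0221)(4.5691) - (0.0221)(2.6775)] / 20.8761864 = 0.04180436 / 20.8761864 = 0.002
  phi_hat_2 = [gamma(0) gamma(2) - gamma(1)^2] / det = [(4.5691)(2.6775) - (0.0221)^2] / 20.8761864 = 12.23327684 / 20.8761864 = 0.586
So phi_hat = [0.0020, 0.5860].
Therefore phi_hat_1 = 0.0020.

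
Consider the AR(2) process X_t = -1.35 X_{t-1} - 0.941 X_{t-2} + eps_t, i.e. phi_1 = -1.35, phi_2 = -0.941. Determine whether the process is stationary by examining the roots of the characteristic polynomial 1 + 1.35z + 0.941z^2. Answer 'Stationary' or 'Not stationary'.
\text{Stationary}

The AR(p) characteristic polynomial is P(z) = 1 + 1.35z + 0.941z^2.
Stationarity requires all roots to lie outside the unit circle, i.e. |z| > 1 for every root.
Set 1 + (1.35) z + (0.941) z^2 = 0, i.e. a z^2 + b z + c = 0 with a = 0.941, b = 1.35, c = 1.
Discriminant D = b^2 - 4ac = (1.35)^2 - 4*(0.941)*1 = 1.8225 - (3.764) = -1.9415.
D < 0, so the roots are the complex-conjugate pair z = (-b +/- i sqrt(-D)) / (2a) = -0.7173 +/- 0.7404i.
For a conjugate pair |z|^2 = z * conj(z) = (product of roots) = c/a = 1/(0.941) = 1.062699, so |z| = sqrt(1.062699) = 1.0309 for both roots.
Moduli of all roots: 1.0309, 1.0309.
All moduli strictly greater than 1? Yes.
Verdict: Stationary.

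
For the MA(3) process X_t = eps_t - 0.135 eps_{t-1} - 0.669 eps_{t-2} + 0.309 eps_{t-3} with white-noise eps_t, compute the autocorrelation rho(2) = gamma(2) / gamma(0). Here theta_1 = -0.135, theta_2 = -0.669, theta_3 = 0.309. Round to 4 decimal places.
\rho(2) = -0.4552

For an MA(q) process with theta_0 = 1, the autocovariance is
  gamma(k) = sigma^2 * sum_{i=0..q-k} theta_i * theta_{i+k},
and rho(k) = gamma(k) / gamma(0). Sigma^2 cancels.
  numerator   = (1)*(-0.669) + (-0.135)*(0.309) = -0.710715.
  denominator = (1)^2 + (-0.135)^2 + (-0.669)^2 + (0.309)^2 = 1.561267.
  rho(2) = -0.710715 / 1.561267 = -0.4552.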